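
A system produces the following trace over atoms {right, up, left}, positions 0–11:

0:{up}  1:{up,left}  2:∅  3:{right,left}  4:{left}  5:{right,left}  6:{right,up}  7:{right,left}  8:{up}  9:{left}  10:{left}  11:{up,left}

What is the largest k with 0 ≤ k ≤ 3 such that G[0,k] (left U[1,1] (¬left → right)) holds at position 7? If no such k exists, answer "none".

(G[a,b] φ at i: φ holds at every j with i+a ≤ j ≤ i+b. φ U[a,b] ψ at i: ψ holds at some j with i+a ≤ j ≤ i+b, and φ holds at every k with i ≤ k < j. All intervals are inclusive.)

(left U[1,1] (¬left → right)) must hold from j=7 onward; find where it first fails.
  j=7: fails → no k works.

none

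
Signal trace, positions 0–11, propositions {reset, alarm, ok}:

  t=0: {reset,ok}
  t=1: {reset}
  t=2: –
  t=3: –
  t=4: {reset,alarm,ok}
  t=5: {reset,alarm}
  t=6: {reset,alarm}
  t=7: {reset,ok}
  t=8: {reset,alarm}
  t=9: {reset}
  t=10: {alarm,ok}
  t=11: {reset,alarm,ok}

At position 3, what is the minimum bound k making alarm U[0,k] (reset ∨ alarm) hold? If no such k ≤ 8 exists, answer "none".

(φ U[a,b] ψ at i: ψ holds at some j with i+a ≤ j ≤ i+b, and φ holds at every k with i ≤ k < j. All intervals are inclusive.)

Need earliest j ≥ 3 with (reset ∨ alarm), and alarm at every k in [3,j-1].
  j=3: rhs fails.
  j=4: rhs holds but lhs fails at k=3.
  j=5: rhs holds but lhs fails at k=3.
  j=6: rhs holds but lhs fails at k=3.
  j=7: rhs holds but lhs fails at k=3.
  j=8: rhs holds but lhs fails at k=3.
  j=9: rhs holds but lhs fails at k=3.
  j=10: rhs holds but lhs fails at k=3.
  j=11: rhs holds but lhs fails at k=3.
No witness within the range → none.

none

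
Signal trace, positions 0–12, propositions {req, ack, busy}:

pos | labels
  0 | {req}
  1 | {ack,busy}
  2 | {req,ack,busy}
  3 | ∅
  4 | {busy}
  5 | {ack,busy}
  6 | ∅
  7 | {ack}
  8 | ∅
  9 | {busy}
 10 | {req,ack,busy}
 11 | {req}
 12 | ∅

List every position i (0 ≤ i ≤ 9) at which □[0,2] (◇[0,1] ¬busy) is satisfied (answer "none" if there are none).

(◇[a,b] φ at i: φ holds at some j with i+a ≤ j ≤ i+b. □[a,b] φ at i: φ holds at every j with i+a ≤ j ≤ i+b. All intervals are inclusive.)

5, 6

Evaluate at each i in [0,9]:
  i=0: ✗ (fails at j=1)
  i=1: ✗ (fails at j=1)
  i=2: ✗ (fails at j=4)
  i=3: ✗ (fails at j=4)
  i=4: ✗ (fails at j=4)
  i=5: ✓ (all of [5,7])
  i=6: ✓ (all of [6,8])
  i=7: ✗ (fails at j=9)
  i=8: ✗ (fails at j=9)
  i=9: ✗ (fails at j=9)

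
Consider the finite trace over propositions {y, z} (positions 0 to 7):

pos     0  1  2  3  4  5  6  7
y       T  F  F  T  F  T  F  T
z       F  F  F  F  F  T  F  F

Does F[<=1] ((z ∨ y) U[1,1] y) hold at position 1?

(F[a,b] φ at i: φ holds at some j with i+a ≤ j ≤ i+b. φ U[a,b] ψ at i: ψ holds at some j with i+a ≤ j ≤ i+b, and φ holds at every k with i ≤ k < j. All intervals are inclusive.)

Check ((z ∨ y) U[1,1] y) at each j in [1,2]:
  j=1: fails
  j=2: fails
No position in the window satisfies it → formula fails.

No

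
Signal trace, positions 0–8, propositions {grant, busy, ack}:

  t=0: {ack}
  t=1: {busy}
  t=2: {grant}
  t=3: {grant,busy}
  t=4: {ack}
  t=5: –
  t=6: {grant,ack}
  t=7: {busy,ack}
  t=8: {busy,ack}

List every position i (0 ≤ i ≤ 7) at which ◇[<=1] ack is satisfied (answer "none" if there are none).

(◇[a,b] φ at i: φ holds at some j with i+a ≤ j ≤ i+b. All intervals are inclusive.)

Evaluate at each i in [0,7]:
  i=0: ✓ (witness j=0)
  i=1: ✗ (none in [1,2])
  i=2: ✗ (none in [2,3])
  i=3: ✓ (witness j=4)
  i=4: ✓ (witness j=4)
  i=5: ✓ (witness j=6)
  i=6: ✓ (witness j=6)
  i=7: ✓ (witness j=7)

0, 3, 4, 5, 6, 7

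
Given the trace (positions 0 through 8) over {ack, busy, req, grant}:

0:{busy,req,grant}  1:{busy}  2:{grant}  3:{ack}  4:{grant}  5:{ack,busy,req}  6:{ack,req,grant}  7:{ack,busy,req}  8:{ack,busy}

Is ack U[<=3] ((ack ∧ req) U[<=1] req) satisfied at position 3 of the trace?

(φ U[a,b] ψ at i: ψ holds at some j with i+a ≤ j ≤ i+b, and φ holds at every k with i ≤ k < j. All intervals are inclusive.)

Does not hold

Need some j in [3,6] with ((ack ∧ req) U[<=1] req), and ack at every k in [3,j-1].
  j=3: ((ack ∧ req) U[<=1] req) — fails.
  j=4: ((ack ∧ req) U[<=1] req) — fails.
  j=5: ((ack ∧ req) U[<=1] req) holds, but ack fails at k=4 → not this j.
  j=6: ((ack ∧ req) U[<=1] req) holds, but ack fails at k=4 → not this j.
No j in the window works → until fails.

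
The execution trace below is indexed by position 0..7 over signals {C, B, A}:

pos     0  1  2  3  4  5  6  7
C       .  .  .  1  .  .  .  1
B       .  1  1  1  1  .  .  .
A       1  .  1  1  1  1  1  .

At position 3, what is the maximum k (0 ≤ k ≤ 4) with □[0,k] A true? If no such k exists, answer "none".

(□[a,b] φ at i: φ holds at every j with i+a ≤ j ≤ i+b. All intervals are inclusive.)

3

A must hold from j=3 onward; find where it first fails.
  j=3: holds
  j=4: holds
  j=5: holds
  j=6: holds
  j=7: fails
Holds on [3,6], so largest k = 3.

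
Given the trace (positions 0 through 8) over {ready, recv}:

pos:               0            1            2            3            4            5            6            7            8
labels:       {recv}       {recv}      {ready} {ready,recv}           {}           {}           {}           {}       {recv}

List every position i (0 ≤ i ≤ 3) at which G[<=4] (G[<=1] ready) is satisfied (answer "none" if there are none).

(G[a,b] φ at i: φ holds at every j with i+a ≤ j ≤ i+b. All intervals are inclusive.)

Evaluate at each i in [0,3]:
  i=0: ✗ (fails at j=0)
  i=1: ✗ (fails at j=1)
  i=2: ✗ (fails at j=3)
  i=3: ✗ (fails at j=3)

none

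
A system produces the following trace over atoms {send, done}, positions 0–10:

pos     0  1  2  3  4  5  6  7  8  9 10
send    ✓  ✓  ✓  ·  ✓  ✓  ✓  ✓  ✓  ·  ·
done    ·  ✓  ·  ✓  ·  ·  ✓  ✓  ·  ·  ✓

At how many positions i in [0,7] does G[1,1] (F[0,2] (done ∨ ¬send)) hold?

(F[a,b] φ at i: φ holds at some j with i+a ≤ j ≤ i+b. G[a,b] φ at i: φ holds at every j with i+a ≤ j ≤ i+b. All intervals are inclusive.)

8

Evaluate at each i in [0,7]:
  i=0: ✓ (all of [1,1])
  i=1: ✓ (all of [2,2])
  i=2: ✓ (all of [3,3])
  i=3: ✓ (all of [4,4])
  i=4: ✓ (all of [5,5])
  i=5: ✓ (all of [6,6])
  i=6: ✓ (all of [7,7])
  i=7: ✓ (all of [8,8])
Positions where it holds: {0, 1, 2, 3, 4, 5, 6, 7} → 8.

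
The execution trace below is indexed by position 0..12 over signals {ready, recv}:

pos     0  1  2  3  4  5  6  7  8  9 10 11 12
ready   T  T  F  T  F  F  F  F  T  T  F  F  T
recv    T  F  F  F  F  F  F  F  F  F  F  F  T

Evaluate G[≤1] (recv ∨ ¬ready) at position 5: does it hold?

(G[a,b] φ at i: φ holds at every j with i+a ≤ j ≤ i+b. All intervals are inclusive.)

Check (recv ∨ ¬ready) at every j in [5,6]:
  j=5: true
  j=6: true
All positions satisfy it → formula holds.

True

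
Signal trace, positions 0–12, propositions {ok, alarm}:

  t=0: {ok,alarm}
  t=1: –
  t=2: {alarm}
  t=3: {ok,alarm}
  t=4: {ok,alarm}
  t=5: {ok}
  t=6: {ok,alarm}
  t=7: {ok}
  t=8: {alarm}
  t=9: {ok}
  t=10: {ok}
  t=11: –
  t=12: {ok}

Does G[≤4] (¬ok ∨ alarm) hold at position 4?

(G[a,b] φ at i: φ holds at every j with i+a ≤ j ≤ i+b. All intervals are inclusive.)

Check (¬ok ∨ alarm) at every j in [4,8]:
  j=4: true
  j=5: false
  j=6: true
  j=7: false
  j=8: true
Fails at j=5 → formula fails.

No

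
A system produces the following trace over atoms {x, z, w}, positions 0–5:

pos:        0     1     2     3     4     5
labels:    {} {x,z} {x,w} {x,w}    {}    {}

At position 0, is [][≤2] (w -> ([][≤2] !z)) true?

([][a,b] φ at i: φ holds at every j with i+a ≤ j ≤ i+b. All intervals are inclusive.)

Check (w -> ([][≤2] !z)) at every j in [0,2]:
  j=0: antecedent false → ✓
  j=1: antecedent false → ✓
  j=2: antecedent true; consequent holds on [2,4] → ✓
All positions satisfy it → formula holds.

Yes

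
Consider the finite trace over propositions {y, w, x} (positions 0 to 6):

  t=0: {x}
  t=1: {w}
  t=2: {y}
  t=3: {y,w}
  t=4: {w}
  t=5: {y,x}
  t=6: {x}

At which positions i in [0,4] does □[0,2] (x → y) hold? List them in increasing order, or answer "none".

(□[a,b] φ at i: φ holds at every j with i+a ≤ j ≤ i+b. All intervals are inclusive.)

1, 2, 3

Evaluate at each i in [0,4]:
  i=0: ✗ (fails at j=0)
  i=1: ✓ (all of [1,3])
  i=2: ✓ (all of [2,4])
  i=3: ✓ (all of [3,5])
  i=4: ✗ (fails at j=6)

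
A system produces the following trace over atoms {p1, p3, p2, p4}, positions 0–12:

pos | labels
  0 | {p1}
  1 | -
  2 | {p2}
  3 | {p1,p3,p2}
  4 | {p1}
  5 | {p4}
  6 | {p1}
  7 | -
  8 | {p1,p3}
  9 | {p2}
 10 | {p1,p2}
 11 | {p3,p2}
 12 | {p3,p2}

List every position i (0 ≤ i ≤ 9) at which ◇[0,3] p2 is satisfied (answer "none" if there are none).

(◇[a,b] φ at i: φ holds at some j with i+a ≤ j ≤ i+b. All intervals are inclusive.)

0, 1, 2, 3, 6, 7, 8, 9

Evaluate at each i in [0,9]:
  i=0: ✓ (witness j=2)
  i=1: ✓ (witness j=2)
  i=2: ✓ (witness j=2)
  i=3: ✓ (witness j=3)
  i=4: ✗ (none in [4,7])
  i=5: ✗ (none in [5,8])
  i=6: ✓ (witness j=9)
  i=7: ✓ (witness j=9)
  i=8: ✓ (witness j=9)
  i=9: ✓ (witness j=9)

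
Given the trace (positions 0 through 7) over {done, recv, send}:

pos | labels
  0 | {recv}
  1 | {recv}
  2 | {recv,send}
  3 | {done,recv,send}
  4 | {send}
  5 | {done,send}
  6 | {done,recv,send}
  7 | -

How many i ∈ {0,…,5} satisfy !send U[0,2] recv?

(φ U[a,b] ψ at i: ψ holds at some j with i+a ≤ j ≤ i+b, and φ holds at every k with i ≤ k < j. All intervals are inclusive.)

4

Evaluate at each i in [0,5]:
  i=0: ✓ (rhs at j=0)
  i=1: ✓ (rhs at j=1)
  i=2: ✓ (rhs at j=2)
  i=3: ✓ (rhs at j=3)
  i=4: ✗ (lhs fails at k=4 before rhs at j=6)
  i=5: ✗ (lhs fails at k=5 before rhs at j=6)
Positions where it holds: {0, 1, 2, 3} → 4.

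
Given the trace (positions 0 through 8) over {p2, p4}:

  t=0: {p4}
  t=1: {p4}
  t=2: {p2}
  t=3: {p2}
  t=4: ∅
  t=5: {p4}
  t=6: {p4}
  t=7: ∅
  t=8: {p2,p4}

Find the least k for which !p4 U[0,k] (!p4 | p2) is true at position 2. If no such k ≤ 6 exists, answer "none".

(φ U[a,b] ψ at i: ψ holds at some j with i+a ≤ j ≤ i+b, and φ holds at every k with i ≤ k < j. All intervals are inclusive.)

0

Need earliest j ≥ 2 with (!p4 | p2), and !p4 at every k in [2,j-1].
  j=2: rhs holds (empty prefix). k = 0.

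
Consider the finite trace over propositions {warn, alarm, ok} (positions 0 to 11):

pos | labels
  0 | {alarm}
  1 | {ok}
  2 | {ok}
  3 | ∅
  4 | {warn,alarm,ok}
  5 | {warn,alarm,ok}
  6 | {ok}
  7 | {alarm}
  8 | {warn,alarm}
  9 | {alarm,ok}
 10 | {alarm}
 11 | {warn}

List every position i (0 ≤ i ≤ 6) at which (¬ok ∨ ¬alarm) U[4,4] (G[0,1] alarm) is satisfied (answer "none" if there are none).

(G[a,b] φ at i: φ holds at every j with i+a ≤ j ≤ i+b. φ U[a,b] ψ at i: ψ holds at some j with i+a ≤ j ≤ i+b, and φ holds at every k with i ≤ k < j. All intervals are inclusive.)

0

Evaluate at each i in [0,6]:
  i=0: ✓ (rhs at j=4; lhs holds on [0,3])
  i=1: ✗ (no rhs in [5,5])
  i=2: ✗ (no rhs in [6,6])
  i=3: ✗ (lhs fails at k=4 before rhs at j=7)
  i=4: ✗ (lhs fails at k=4 before rhs at j=8)
  i=5: ✗ (lhs fails at k=5 before rhs at j=9)
  i=6: ✗ (no rhs in [10,10])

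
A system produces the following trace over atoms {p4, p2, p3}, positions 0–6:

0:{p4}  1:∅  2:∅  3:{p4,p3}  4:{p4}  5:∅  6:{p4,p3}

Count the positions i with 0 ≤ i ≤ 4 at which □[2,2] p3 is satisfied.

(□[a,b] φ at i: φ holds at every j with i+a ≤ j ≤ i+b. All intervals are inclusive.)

2

Evaluate at each i in [0,4]:
  i=0: ✗ (fails at j=2)
  i=1: ✓ (all of [3,3])
  i=2: ✗ (fails at j=4)
  i=3: ✗ (fails at j=5)
  i=4: ✓ (all of [6,6])
Positions where it holds: {1, 4} → 2.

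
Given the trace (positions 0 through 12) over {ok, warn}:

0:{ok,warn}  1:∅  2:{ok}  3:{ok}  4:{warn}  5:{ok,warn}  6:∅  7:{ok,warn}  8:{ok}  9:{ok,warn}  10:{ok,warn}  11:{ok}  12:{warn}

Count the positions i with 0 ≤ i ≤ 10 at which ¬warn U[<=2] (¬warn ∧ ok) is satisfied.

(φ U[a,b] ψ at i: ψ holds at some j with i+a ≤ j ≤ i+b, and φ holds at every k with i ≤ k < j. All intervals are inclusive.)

4

Evaluate at each i in [0,10]:
  i=0: ✗ (lhs fails at k=0 before rhs at j=2)
  i=1: ✓ (rhs at j=2; lhs holds on [1,1])
  i=2: ✓ (rhs at j=2)
  i=3: ✓ (rhs at j=3)
  i=4: ✗ (no rhs in [4,6])
  i=5: ✗ (no rhs in [5,7])
  i=6: ✗ (lhs fails at k=7 before rhs at j=8)
  i=7: ✗ (lhs fails at k=7 before rhs at j=8)
  i=8: ✓ (rhs at j=8)
  i=9: ✗ (lhs fails at k=9 before rhs at j=11)
  i=10: ✗ (lhs fails at k=10 before rhs at j=11)
Positions where it holds: {1, 2, 3, 8} → 4.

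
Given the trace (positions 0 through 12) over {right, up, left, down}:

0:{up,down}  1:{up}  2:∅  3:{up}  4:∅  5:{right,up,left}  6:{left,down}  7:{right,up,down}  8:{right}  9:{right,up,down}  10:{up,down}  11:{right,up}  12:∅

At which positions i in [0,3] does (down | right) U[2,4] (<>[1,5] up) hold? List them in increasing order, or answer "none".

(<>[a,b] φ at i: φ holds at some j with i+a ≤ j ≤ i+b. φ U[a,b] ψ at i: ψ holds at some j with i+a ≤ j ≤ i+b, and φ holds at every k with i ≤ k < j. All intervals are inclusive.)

Evaluate at each i in [0,3]:
  i=0: ✗ (lhs fails at k=1 before rhs at j=2)
  i=1: ✗ (lhs fails at k=1 before rhs at j=3)
  i=2: ✗ (lhs fails at k=2 before rhs at j=4)
  i=3: ✗ (lhs fails at k=3 before rhs at j=5)

none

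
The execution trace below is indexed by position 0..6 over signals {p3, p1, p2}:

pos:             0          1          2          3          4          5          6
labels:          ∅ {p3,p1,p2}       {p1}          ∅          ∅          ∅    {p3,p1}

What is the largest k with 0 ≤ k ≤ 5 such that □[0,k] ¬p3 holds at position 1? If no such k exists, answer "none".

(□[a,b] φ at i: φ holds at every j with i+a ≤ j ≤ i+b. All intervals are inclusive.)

none

¬p3 must hold from j=1 onward; find where it first fails.
  j=1: fails → no k works.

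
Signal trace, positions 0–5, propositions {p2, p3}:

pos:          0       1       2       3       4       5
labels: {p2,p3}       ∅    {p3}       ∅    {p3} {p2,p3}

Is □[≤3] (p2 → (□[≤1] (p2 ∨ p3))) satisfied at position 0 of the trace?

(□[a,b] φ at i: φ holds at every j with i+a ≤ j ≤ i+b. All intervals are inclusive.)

No

Check (p2 → (□[≤1] (p2 ∨ p3))) at every j in [0,3]:
  j=0: antecedent true; consequent fails at 1 → ✗
  j=1: antecedent false → ✓
  j=2: antecedent false → ✓
  j=3: antecedent false → ✓
Fails at j=0 → formula fails.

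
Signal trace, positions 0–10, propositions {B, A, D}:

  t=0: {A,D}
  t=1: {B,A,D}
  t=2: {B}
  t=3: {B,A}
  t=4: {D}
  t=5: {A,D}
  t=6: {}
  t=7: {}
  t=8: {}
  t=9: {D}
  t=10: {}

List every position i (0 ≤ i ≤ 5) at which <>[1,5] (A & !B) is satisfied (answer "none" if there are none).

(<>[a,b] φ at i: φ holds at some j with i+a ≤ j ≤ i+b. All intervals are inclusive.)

0, 1, 2, 3, 4

Evaluate at each i in [0,5]:
  i=0: ✓ (witness j=5)
  i=1: ✓ (witness j=5)
  i=2: ✓ (witness j=5)
  i=3: ✓ (witness j=5)
  i=4: ✓ (witness j=5)
  i=5: ✗ (none in [6,10])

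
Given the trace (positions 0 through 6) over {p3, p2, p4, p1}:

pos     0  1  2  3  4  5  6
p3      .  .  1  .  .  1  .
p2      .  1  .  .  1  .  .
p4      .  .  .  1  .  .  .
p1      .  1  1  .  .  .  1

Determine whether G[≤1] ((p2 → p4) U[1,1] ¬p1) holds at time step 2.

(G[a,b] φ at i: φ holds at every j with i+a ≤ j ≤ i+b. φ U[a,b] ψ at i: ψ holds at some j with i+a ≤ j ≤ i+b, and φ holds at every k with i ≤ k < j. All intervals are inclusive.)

Check ((p2 → p4) U[1,1] ¬p1) at every j in [2,3]:
  j=2: holds
  j=3: holds
All positions satisfy it → formula holds.

Holds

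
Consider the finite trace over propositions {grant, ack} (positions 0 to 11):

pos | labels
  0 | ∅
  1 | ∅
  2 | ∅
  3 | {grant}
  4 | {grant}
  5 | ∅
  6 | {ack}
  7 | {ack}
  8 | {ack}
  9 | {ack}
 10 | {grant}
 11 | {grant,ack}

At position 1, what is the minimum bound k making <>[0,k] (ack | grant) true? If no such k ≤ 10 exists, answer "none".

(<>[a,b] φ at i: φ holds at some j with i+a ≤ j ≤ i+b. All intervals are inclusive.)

Scan j = 1,2,… for (ack | grant):
  j=1: fails
  j=2: fails
  j=3: holds
First hit at j=3, so smallest k = 3-1 = 2.

2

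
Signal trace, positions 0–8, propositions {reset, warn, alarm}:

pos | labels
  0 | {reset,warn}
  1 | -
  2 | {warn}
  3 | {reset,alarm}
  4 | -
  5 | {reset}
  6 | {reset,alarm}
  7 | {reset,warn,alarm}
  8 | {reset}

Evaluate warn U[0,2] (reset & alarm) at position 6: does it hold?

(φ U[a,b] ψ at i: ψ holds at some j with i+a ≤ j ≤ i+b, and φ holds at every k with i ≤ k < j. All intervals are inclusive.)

Holds

Need some j in [6,8] with (reset & alarm), and warn at every k in [6,j-1].
  j=6: (reset & alarm) holds; no prefix to check → satisfied.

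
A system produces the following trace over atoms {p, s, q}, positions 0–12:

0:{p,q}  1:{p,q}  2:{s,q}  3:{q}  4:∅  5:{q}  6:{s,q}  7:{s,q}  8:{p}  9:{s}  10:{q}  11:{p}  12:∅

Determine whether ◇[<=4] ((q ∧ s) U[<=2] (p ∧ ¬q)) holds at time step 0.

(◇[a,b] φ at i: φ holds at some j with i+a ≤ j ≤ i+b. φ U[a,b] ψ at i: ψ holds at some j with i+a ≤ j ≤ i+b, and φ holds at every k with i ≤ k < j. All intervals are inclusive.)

False

Check ((q ∧ s) U[<=2] (p ∧ ¬q)) at each j in [0,4]:
  j=0: fails
  j=1: fails
  j=2: fails
  j=3: fails
  j=4: fails
No position in the window satisfies it → formula fails.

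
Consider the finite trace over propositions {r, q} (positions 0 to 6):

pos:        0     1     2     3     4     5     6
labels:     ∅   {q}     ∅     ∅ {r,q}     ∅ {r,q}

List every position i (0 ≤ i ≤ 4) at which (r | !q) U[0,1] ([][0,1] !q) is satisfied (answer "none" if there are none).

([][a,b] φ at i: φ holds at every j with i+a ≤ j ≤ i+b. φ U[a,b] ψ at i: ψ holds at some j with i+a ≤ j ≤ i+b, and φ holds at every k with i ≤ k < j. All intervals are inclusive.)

Evaluate at each i in [0,4]:
  i=0: ✗ (no rhs in [0,1])
  i=1: ✗ (lhs fails at k=1 before rhs at j=2)
  i=2: ✓ (rhs at j=2)
  i=3: ✗ (no rhs in [3,4])
  i=4: ✗ (no rhs in [4,5])

2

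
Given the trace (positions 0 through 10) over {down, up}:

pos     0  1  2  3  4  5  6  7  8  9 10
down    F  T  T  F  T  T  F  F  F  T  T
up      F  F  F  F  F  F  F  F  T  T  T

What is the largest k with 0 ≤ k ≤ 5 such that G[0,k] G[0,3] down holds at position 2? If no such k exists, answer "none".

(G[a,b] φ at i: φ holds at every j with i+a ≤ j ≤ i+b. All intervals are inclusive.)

G[0,3] down must hold from j=2 onward; find where it first fails.
  j=2: fails → no k works.

none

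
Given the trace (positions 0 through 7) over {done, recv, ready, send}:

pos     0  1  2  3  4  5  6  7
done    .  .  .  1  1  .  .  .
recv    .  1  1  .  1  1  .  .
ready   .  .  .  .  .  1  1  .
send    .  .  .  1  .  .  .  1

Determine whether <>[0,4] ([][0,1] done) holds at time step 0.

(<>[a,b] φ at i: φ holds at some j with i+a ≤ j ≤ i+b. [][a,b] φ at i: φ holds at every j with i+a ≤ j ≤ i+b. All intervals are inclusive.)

Holds

Check [][0,1] done at each j in [0,4]:
  j=0: fails at 0
  j=1: fails at 1
  j=2: fails at 2
  j=3: holds on [3,4]
  j=4: fails at 5
Found at j=3 → formula holds.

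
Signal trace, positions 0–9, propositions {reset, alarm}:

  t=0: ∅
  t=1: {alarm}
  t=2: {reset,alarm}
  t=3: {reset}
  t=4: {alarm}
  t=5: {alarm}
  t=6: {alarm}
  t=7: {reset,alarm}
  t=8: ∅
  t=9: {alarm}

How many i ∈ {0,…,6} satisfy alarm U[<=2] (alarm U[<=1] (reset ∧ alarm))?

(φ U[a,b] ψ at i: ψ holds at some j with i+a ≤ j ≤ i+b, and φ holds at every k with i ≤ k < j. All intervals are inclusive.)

Evaluate at each i in [0,6]:
  i=0: ✗ (lhs fails at k=0 before rhs at j=1)
  i=1: ✓ (rhs at j=1)
  i=2: ✓ (rhs at j=2)
  i=3: ✗ (no rhs in [3,5])
  i=4: ✓ (rhs at j=6; lhs holds on [4,5])
  i=5: ✓ (rhs at j=6; lhs holds on [5,5])
  i=6: ✓ (rhs at j=6)
Positions where it holds: {1, 2, 4, 5, 6} → 5.

5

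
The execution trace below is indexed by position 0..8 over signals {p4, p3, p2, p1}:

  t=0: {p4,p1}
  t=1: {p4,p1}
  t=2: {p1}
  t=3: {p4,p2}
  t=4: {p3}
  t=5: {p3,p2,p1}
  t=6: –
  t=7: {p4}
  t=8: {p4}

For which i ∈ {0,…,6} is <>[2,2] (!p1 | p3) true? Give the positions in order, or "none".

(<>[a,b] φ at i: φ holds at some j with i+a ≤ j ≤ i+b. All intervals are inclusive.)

1, 2, 3, 4, 5, 6

Evaluate at each i in [0,6]:
  i=0: ✗ (none in [2,2])
  i=1: ✓ (witness j=3)
  i=2: ✓ (witness j=4)
  i=3: ✓ (witness j=5)
  i=4: ✓ (witness j=6)
  i=5: ✓ (witness j=7)
  i=6: ✓ (witness j=8)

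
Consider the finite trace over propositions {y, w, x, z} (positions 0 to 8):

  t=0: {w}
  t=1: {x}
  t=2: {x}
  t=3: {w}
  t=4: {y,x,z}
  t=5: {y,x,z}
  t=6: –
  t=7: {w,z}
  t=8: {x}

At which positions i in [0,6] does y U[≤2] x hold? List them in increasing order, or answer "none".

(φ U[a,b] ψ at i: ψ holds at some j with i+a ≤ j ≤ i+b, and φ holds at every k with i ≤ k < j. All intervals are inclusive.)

Evaluate at each i in [0,6]:
  i=0: ✗ (lhs fails at k=0 before rhs at j=1)
  i=1: ✓ (rhs at j=1)
  i=2: ✓ (rhs at j=2)
  i=3: ✗ (lhs fails at k=3 before rhs at j=4)
  i=4: ✓ (rhs at j=4)
  i=5: ✓ (rhs at j=5)
  i=6: ✗ (lhs fails at k=6 before rhs at j=8)

1, 2, 4, 5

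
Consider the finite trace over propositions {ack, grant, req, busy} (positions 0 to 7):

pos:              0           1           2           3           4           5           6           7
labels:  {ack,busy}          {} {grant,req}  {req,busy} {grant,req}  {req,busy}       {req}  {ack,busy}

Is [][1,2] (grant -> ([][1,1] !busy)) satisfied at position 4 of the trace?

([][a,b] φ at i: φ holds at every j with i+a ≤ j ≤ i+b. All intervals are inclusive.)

Check (grant -> ([][1,1] !busy)) at every j in [5,6]:
  j=5: antecedent false → ✓
  j=6: antecedent false → ✓
All positions satisfy it → formula holds.

Holds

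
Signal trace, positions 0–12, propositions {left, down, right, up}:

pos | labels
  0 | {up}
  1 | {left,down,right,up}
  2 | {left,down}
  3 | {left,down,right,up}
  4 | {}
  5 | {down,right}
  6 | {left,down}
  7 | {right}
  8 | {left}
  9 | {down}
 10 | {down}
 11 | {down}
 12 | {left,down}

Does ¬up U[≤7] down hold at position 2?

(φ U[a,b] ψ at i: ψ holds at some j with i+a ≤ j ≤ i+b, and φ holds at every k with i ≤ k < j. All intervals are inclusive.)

True

Need some j in [2,9] with down, and ¬up at every k in [2,j-1].
  j=2: down holds; no prefix to check → satisfied.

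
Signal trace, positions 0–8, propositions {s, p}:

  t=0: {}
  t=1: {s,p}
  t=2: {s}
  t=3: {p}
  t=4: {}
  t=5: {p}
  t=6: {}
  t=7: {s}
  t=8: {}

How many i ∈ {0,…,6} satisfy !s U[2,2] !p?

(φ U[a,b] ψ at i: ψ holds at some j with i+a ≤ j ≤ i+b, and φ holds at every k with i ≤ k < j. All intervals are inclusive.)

2

Evaluate at each i in [0,6]:
  i=0: ✗ (lhs fails at k=1 before rhs at j=2)
  i=1: ✗ (no rhs in [3,3])
  i=2: ✗ (lhs fails at k=2 before rhs at j=4)
  i=3: ✗ (no rhs in [5,5])
  i=4: ✓ (rhs at j=6; lhs holds on [4,5])
  i=5: ✓ (rhs at j=7; lhs holds on [5,6])
  i=6: ✗ (lhs fails at k=7 before rhs at j=8)
Positions where it holds: {4, 5} → 2.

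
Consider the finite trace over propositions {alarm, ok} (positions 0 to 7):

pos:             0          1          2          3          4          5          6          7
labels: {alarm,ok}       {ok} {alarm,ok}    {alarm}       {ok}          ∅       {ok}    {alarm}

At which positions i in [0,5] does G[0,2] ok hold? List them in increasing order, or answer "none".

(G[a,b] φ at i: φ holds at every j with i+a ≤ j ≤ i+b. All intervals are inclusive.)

Evaluate at each i in [0,5]:
  i=0: ✓ (all of [0,2])
  i=1: ✗ (fails at j=3)
  i=2: ✗ (fails at j=3)
  i=3: ✗ (fails at j=3)
  i=4: ✗ (fails at j=5)
  i=5: ✗ (fails at j=5)

0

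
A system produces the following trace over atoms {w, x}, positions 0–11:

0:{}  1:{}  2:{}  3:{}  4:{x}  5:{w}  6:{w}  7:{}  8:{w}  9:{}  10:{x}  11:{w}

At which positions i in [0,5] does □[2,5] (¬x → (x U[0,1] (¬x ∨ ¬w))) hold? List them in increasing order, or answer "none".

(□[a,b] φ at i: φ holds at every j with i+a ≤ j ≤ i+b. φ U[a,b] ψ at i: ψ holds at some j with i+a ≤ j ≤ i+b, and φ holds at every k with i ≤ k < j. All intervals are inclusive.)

0, 1, 2, 3, 4, 5

Evaluate at each i in [0,5]:
  i=0: ✓ (all of [2,5])
  i=1: ✓ (all of [3,6])
  i=2: ✓ (all of [4,7])
  i=3: ✓ (all of [5,8])
  i=4: ✓ (all of [6,9])
  i=5: ✓ (all of [7,10])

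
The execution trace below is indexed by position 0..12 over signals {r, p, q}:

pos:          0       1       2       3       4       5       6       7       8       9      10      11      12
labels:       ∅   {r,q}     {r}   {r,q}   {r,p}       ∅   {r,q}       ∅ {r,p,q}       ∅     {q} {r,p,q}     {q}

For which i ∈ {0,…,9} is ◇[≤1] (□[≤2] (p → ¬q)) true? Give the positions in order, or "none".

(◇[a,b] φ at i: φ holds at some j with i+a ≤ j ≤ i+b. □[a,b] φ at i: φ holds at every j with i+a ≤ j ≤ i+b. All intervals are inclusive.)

0, 1, 2, 3, 4, 5

Evaluate at each i in [0,9]:
  i=0: ✓ (witness j=0)
  i=1: ✓ (witness j=1)
  i=2: ✓ (witness j=2)
  i=3: ✓ (witness j=3)
  i=4: ✓ (witness j=4)
  i=5: ✓ (witness j=5)
  i=6: ✗ (none in [6,7])
  i=7: ✗ (none in [7,8])
  i=8: ✗ (none in [8,9])
  i=9: ✗ (none in [9,10])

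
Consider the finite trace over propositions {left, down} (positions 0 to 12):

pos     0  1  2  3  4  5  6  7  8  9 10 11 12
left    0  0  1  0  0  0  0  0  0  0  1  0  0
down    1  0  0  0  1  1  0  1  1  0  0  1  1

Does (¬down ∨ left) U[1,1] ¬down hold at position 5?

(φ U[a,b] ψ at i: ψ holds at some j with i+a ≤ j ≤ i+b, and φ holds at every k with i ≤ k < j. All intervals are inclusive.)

Does not hold

Need some j in [6,6] with ¬down, and (¬down ∨ left) at every k in [5,j-1].
  j=6: ¬down holds, but (¬down ∨ left) fails at k=5 → not this j.
No j in the window works → until fails.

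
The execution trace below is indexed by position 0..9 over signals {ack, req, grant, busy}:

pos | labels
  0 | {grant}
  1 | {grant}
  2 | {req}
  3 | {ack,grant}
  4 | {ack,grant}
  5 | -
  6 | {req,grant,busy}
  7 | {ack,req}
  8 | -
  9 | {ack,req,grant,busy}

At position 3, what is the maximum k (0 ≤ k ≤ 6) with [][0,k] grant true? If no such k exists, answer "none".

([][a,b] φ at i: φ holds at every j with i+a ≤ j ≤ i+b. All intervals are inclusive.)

1

grant must hold from j=3 onward; find where it first fails.
  j=3: holds
  j=4: holds
  j=5: fails
Holds on [3,4], so largest k = 1.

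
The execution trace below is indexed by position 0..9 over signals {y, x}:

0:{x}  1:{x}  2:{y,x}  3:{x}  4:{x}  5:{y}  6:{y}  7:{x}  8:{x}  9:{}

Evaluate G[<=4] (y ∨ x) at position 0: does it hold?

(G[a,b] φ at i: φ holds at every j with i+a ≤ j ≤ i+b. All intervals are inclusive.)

Check (y ∨ x) at every j in [0,4]:
  j=0: true
  j=1: true
  j=2: true
  j=3: true
  j=4: true
All positions satisfy it → formula holds.

Yes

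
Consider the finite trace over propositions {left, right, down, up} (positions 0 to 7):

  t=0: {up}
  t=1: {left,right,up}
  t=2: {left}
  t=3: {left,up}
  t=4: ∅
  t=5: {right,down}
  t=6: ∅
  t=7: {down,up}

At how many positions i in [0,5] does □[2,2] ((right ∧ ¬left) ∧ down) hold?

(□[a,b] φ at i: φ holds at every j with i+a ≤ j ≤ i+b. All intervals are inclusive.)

Evaluate at each i in [0,5]:
  i=0: ✗ (fails at j=2)
  i=1: ✗ (fails at j=3)
  i=2: ✗ (fails at j=4)
  i=3: ✓ (all of [5,5])
  i=4: ✗ (fails at j=6)
  i=5: ✗ (fails at j=7)
Positions where it holds: {3} → 1.

1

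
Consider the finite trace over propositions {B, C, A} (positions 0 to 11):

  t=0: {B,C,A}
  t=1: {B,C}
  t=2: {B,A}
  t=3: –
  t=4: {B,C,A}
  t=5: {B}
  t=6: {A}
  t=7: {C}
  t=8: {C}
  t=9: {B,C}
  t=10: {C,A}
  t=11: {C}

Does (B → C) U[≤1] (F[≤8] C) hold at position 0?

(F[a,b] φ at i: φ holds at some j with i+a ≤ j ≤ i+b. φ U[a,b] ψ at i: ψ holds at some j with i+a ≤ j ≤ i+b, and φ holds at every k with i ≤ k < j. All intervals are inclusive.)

Holds

Need some j in [0,1] with F[≤8] C, and (B → C) at every k in [0,j-1].
  j=0: F[≤8] C holds; no prefix to check → satisfied.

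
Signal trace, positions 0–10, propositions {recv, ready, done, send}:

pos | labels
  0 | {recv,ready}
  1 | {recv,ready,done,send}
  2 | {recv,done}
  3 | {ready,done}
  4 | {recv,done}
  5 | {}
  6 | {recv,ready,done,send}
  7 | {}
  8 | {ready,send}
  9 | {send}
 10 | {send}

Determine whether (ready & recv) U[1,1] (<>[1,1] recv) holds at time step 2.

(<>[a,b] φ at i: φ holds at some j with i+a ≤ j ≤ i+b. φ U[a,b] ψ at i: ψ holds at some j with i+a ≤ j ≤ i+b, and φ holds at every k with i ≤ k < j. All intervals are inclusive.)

Need some j in [3,3] with <>[1,1] recv, and (ready & recv) at every k in [2,j-1].
  j=3: <>[1,1] recv holds, but (ready & recv) fails at k=2 → not this j.
No j in the window works → until fails.

No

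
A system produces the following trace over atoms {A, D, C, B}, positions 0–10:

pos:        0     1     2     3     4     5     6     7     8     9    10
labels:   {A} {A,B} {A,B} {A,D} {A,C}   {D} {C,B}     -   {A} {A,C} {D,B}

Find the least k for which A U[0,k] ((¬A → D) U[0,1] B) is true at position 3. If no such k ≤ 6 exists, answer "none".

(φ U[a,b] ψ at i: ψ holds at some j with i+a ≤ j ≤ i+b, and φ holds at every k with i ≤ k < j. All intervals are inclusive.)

2

Need earliest j ≥ 3 with ((¬A → D) U[0,1] B), and A at every k in [3,j-1].
  j=3: rhs fails.
  j=4: rhs fails.
  j=5: rhs holds; lhs holds on [3,4]. k = 2.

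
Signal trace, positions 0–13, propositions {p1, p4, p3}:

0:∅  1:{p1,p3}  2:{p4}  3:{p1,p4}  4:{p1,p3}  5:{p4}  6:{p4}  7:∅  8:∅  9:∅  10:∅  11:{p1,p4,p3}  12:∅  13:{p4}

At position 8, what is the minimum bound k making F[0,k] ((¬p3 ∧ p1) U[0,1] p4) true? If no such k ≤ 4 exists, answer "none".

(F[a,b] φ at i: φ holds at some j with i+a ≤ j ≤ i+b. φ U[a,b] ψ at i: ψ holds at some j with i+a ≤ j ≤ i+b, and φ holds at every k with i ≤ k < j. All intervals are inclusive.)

Scan j = 8,9,… for ((¬p3 ∧ p1) U[0,1] p4):
  j=8: fails
  j=9: fails
  j=10: fails
  j=11: holds
First hit at j=11, so smallest k = 11-8 = 3.

3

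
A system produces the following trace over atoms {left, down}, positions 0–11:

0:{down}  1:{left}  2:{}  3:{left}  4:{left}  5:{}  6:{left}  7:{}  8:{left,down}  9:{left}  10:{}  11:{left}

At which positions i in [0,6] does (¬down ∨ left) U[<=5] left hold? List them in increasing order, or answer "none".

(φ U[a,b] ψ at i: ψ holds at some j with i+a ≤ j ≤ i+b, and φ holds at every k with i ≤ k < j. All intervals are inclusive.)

1, 2, 3, 4, 5, 6

Evaluate at each i in [0,6]:
  i=0: ✗ (lhs fails at k=0 before rhs at j=1)
  i=1: ✓ (rhs at j=1)
  i=2: ✓ (rhs at j=3; lhs holds on [2,2])
  i=3: ✓ (rhs at j=3)
  i=4: ✓ (rhs at j=4)
  i=5: ✓ (rhs at j=6; lhs holds on [5,5])
  i=6: ✓ (rhs at j=6)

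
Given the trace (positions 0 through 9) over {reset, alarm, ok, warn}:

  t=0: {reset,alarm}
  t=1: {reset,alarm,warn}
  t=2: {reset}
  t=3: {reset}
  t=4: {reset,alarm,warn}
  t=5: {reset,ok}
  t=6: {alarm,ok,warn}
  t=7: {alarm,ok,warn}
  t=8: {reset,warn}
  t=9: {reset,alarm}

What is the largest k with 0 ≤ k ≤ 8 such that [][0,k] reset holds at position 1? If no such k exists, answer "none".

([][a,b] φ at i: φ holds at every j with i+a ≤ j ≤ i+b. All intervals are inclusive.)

4

reset must hold from j=1 onward; find where it first fails.
  j=1: holds
  j=2: holds
  j=3: holds
  j=4: holds
  j=5: holds
  j=6: fails
Holds on [1,5], so largest k = 4.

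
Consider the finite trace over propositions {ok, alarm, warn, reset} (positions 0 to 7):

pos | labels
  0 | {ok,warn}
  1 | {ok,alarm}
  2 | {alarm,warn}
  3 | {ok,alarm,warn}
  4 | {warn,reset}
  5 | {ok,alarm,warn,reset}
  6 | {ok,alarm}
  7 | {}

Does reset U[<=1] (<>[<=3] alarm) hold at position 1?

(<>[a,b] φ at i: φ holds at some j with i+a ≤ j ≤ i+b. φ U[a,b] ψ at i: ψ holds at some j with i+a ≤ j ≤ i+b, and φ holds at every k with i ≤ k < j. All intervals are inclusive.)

Need some j in [1,2] with <>[<=3] alarm, and reset at every k in [1,j-1].
  j=1: <>[<=3] alarm holds; no prefix to check → satisfied.

True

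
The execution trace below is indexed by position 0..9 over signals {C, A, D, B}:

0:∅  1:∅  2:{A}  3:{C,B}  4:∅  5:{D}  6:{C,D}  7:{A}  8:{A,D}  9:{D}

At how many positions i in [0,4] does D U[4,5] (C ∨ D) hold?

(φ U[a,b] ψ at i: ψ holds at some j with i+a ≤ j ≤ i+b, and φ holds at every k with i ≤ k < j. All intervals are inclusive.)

Evaluate at each i in [0,4]:
  i=0: ✗ (lhs fails at k=0 before rhs at j=5)
  i=1: ✗ (lhs fails at k=1 before rhs at j=5)
  i=2: ✗ (lhs fails at k=2 before rhs at j=6)
  i=3: ✗ (lhs fails at k=3 before rhs at j=8)
  i=4: ✗ (lhs fails at k=4 before rhs at j=8)
Positions where it holds: {} → 0.

0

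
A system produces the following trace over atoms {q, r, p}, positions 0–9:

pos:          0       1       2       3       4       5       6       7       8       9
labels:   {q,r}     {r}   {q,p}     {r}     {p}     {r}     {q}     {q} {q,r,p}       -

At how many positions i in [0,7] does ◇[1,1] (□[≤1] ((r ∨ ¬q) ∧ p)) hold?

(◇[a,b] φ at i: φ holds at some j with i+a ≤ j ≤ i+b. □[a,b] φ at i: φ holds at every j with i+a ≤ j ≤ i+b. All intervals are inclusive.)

0

Evaluate at each i in [0,7]:
  i=0: ✗ (none in [1,1])
  i=1: ✗ (none in [2,2])
  i=2: ✗ (none in [3,3])
  i=3: ✗ (none in [4,4])
  i=4: ✗ (none in [5,5])
  i=5: ✗ (none in [6,6])
  i=6: ✗ (none in [7,7])
  i=7: ✗ (none in [8,8])
Positions where it holds: {} → 0.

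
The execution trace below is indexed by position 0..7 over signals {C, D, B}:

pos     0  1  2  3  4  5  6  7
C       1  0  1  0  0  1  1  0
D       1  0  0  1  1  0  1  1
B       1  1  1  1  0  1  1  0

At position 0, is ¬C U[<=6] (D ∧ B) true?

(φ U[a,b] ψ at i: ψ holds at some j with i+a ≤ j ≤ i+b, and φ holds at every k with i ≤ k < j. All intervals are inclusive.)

Yes

Need some j in [0,6] with (D ∧ B), and ¬C at every k in [0,j-1].
  j=0: (D ∧ B) holds; no prefix to check → satisfied.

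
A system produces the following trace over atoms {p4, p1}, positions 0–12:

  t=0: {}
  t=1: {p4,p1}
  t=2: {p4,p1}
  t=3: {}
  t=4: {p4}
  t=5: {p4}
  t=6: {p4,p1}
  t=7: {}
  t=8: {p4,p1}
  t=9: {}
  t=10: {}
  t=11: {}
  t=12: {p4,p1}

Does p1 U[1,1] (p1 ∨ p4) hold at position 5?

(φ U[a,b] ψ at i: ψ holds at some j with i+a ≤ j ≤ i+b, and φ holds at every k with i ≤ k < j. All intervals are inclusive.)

Need some j in [6,6] with (p1 ∨ p4), and p1 at every k in [5,j-1].
  j=6: (p1 ∨ p4) holds, but p1 fails at k=5 → not this j.
No j in the window works → until fails.

No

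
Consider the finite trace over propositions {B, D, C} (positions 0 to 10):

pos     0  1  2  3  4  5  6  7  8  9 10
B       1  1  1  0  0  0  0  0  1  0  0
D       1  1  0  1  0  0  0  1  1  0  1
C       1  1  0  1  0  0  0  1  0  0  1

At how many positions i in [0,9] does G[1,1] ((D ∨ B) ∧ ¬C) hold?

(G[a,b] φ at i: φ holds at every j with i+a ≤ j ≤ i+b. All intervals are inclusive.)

Evaluate at each i in [0,9]:
  i=0: ✗ (fails at j=1)
  i=1: ✓ (all of [2,2])
  i=2: ✗ (fails at j=3)
  i=3: ✗ (fails at j=4)
  i=4: ✗ (fails at j=5)
  i=5: ✗ (fails at j=6)
  i=6: ✗ (fails at j=7)
  i=7: ✓ (all of [8,8])
  i=8: ✗ (fails at j=9)
  i=9: ✗ (fails at j=10)
Positions where it holds: {1, 7} → 2.

2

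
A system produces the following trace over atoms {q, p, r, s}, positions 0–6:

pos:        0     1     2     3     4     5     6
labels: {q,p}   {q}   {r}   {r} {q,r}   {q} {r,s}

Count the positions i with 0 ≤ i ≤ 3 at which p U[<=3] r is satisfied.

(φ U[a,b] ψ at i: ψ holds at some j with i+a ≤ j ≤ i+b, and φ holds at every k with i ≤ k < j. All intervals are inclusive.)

2

Evaluate at each i in [0,3]:
  i=0: ✗ (lhs fails at k=1 before rhs at j=2)
  i=1: ✗ (lhs fails at k=1 before rhs at j=2)
  i=2: ✓ (rhs at j=2)
  i=3: ✓ (rhs at j=3)
Positions where it holds: {2, 3} → 2.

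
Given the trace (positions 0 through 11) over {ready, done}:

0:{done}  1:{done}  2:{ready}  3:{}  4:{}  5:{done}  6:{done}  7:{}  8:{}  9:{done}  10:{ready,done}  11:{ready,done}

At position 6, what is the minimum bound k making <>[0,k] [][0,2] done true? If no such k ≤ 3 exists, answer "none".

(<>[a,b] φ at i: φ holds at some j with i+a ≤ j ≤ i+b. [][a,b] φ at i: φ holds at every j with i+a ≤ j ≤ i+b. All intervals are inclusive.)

Scan j = 6,7,… for [][0,2] done:
  j=6: fails
  j=7: fails
  j=8: fails
  j=9: holds
First hit at j=9, so smallest k = 9-6 = 3.

3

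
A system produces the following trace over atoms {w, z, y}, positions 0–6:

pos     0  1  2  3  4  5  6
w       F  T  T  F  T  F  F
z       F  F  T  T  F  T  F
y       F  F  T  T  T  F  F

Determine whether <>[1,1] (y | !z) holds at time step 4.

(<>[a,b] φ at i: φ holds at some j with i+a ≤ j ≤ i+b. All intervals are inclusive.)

No

Check (y | !z) at each j in [5,5]:
  j=5: false
No position in the window satisfies it → formula fails.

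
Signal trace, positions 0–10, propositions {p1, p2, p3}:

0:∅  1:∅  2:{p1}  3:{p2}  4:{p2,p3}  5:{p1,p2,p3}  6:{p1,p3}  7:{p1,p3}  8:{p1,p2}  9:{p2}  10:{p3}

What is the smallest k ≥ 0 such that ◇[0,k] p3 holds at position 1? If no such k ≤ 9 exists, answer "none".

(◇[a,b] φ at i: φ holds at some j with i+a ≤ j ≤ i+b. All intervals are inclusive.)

Scan j = 1,2,… for p3:
  j=1: fails
  j=2: fails
  j=3: fails
  j=4: holds
First hit at j=4, so smallest k = 4-1 = 3.

3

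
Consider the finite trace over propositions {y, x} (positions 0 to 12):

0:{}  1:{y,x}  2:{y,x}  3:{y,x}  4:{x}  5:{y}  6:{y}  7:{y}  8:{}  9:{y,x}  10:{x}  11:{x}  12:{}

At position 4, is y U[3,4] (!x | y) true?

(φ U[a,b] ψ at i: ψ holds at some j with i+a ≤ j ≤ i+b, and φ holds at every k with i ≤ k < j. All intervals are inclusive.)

No

Need some j in [7,8] with (!x | y), and y at every k in [4,j-1].
  j=7: (!x | y) holds, but y fails at k=4 → not this j.
  j=8: (!x | y) holds, but y fails at k=4 → not this j.
No j in the window works → until fails.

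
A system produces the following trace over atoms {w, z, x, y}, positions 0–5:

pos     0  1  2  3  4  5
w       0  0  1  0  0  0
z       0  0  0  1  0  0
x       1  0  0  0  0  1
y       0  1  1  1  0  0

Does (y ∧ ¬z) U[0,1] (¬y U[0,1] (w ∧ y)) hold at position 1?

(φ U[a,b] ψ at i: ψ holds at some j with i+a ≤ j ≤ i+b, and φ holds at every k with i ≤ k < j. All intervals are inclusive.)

True

Need some j in [1,2] with (¬y U[0,1] (w ∧ y)), and (y ∧ ¬z) at every k in [1,j-1].
  j=1: (¬y U[0,1] (w ∧ y)) — fails.
  j=2: (¬y U[0,1] (w ∧ y)) holds; (y ∧ ¬z) holds at every k in [1,1] → satisfied.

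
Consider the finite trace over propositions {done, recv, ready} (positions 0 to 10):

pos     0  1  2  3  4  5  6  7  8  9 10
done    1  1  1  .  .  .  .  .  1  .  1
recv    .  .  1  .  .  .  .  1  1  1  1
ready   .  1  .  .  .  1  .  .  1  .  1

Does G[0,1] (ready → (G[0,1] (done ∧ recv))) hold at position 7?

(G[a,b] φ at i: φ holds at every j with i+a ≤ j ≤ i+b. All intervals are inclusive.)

Check (ready → (G[0,1] (done ∧ recv))) at every j in [7,8]:
  j=7: antecedent false → ✓
  j=8: antecedent true; consequent fails at 9 → ✗
Fails at j=8 → formula fails.

False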